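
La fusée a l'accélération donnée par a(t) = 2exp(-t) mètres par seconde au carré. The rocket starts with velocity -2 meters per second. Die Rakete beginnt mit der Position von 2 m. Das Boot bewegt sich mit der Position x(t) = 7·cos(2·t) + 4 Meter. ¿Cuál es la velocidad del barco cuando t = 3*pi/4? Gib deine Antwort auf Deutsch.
Wir müssen unsere Gleichung für die Position x(t) = 7·cos(2·t) + 4 1-mal ableiten. Die Ableitung von der Position ergibt die Geschwindigkeit: v(t) = -14·sin(2·t). Mit v(t) = -14·sin(2·t) und Einsetzen von t = 3*pi/4, finden wir v = 14.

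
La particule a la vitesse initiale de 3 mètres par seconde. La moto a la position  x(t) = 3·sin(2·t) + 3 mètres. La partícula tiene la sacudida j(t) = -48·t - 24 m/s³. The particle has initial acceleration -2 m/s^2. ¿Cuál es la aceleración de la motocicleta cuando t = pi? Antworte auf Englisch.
To solve this, we need to take 2 derivatives of our position equation x(t) = 3·sin(2·t) + 3. Taking d/dt of x(t), we find v(t) = 6·cos(2·t). The derivative of velocity gives acceleration: a(t) = -12·sin(2·t). We have acceleration a(t) = -12·sin(2·t). Substituting t = pi: a(pi) = 0.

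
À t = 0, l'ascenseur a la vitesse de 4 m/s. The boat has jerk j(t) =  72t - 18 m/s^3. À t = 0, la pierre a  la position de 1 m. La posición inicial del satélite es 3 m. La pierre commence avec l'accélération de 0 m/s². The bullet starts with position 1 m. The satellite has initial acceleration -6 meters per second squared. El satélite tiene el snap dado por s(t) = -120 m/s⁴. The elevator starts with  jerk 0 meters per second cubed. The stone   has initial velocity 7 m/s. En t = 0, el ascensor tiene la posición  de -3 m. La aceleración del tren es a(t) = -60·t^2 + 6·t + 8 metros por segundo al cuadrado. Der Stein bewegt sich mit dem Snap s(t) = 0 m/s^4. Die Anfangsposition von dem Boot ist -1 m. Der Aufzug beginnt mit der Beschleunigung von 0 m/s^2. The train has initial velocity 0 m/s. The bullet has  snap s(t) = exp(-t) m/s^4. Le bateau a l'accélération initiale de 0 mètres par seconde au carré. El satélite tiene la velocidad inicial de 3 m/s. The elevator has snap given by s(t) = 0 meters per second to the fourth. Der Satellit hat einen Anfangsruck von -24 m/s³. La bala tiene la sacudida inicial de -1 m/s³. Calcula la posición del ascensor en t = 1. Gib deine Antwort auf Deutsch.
Ausgehend von dem Snap s(t) = 0, nehmen wir 4 Stammfunktionen. Das Integral von dem Snap, mit j(0) = 0, ergibt den Ruck: j(t) = 0. Das Integral von dem Ruck ist die Beschleunigung. Mit a(0) = 0 erhalten wir a(t) = 0. Das Integral von der Beschleunigung ist die Geschwindigkeit. Mit v(0) = 4 erhalten wir v(t) = 4. Das Integral von der Geschwindigkeit, mit x(0) = -3, ergibt die Position: x(t) = 4·t - 3. Mit x(t) = 4·t - 3 und Einsetzen von t = 1, finden wir x = 1.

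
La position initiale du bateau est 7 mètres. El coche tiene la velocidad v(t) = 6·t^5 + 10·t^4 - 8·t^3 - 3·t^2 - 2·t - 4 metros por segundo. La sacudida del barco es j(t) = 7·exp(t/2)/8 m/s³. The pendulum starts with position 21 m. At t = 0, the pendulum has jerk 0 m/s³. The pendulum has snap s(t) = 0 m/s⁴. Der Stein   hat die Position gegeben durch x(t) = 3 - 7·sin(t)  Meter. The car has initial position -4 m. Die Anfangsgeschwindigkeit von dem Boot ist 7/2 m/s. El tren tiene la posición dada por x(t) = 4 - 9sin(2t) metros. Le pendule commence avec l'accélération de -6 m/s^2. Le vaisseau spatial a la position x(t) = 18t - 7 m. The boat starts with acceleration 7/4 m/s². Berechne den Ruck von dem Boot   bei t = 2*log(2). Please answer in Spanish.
Tenemos la sacudida j(t) = 7·exp(t/2)/8. Sustituyendo t = 2*log(2): j(2*log(2)) = 7/4.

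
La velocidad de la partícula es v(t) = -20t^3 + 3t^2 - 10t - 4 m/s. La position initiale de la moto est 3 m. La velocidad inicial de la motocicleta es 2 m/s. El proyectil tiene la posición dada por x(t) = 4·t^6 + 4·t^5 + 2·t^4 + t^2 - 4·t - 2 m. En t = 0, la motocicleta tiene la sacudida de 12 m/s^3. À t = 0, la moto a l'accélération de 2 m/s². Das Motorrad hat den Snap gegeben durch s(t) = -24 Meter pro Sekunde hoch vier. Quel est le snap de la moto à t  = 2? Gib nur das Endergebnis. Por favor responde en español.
s(2) = -24.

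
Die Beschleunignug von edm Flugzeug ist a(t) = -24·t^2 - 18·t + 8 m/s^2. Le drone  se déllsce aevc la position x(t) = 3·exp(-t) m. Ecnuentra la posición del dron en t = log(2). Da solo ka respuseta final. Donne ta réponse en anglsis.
x(log(2)) = 3/2.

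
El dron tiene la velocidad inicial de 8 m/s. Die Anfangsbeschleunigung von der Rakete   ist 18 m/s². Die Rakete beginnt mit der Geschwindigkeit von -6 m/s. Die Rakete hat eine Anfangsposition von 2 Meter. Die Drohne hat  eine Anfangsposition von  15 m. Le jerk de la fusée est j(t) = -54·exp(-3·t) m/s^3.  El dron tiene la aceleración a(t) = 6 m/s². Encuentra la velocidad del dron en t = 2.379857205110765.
Para resolver esto, necesitamos tomar 1 antiderivada de nuestra ecuación de la aceleración a(t) = 6. Tomando ∫a(t)dt y aplicando v(0) = 8, encontramos v(t) = 6·t + 8. Tenemos la velocidad v(t) = 6·t + 8. Sustituyendo t = 2.379857205110765: v(2.379857205110765) = 22.2791432306646.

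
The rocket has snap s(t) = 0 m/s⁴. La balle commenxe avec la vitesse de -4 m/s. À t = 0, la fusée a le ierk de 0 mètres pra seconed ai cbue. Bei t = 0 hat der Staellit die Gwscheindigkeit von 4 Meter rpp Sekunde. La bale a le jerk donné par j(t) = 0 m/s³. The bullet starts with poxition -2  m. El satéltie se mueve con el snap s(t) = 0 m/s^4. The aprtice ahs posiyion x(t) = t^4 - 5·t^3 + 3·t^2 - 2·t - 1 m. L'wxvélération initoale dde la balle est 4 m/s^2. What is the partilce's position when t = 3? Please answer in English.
We have position x(t) = t^4 - 5·t^3 + 3·t^2 - 2·t - 1. Substituting t = 3: x(3) = -34.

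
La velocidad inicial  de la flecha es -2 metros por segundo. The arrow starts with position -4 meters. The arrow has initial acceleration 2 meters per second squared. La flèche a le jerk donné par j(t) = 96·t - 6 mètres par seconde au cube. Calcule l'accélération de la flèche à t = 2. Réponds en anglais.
To find the answer, we compute 1 antiderivative of j(t) = 96·t - 6. Taking ∫j(t)dt and applying a(0) = 2, we find a(t) = 48·t^2 - 6·t + 2. Using a(t) = 48·t^2 - 6·t + 2 and substituting t = 2, we find a = 182.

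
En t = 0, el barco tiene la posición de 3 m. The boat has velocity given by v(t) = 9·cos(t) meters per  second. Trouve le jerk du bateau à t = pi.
En partant de la vitesse v(t) = 9·cos(t), nous prenons 2 dérivées. La dérivée de la vitesse donne l'accélération: a(t) = -9·sin(t). La dérivée de l'accélération donne le jerk: j(t) = -9·cos(t). En utilisant j(t) = -9·cos(t) et en substituant t = pi, nous trouvons j = 9.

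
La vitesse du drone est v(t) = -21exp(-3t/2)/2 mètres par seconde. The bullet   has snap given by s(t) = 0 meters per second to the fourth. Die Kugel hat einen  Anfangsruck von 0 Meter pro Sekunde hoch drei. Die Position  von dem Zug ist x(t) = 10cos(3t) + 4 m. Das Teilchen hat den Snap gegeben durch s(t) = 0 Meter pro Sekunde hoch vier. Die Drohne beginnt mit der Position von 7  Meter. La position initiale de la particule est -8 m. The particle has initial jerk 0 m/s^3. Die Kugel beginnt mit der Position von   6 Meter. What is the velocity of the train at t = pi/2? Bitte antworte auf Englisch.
To solve this, we need to take 1 derivative of our position equation x(t) = 10·cos(3·t) + 4. Differentiating position, we get velocity: v(t) = -30·sin(3·t). We have velocity v(t) = -30·sin(3·t). Substituting t = pi/2: v(pi/2) = 30.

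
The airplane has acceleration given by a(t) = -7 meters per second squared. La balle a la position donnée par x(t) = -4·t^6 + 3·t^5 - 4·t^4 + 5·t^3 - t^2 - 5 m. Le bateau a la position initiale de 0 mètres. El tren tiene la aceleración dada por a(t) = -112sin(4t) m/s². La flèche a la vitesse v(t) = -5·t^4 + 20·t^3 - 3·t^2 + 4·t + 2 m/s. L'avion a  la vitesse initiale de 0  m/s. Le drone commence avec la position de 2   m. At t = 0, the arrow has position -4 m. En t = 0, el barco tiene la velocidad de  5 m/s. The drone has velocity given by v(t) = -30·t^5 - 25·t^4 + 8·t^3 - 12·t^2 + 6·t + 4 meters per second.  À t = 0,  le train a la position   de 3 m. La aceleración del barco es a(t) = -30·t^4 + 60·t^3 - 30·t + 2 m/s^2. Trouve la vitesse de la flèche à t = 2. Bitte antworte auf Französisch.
En utilisant v(t) = -5·t^4 + 20·t^3 - 3·t^2 + 4·t + 2 et en substituant t = 2, nous trouvons v = 78.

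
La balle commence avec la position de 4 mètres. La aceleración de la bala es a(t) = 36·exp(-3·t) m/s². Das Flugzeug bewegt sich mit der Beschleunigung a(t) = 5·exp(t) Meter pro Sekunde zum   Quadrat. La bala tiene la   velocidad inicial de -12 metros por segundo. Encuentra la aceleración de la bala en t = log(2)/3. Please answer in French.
Nous avons l'accélération a(t) = 36·exp(-3·t). En substituant t = log(2)/3: a(log(2)/3) = 18.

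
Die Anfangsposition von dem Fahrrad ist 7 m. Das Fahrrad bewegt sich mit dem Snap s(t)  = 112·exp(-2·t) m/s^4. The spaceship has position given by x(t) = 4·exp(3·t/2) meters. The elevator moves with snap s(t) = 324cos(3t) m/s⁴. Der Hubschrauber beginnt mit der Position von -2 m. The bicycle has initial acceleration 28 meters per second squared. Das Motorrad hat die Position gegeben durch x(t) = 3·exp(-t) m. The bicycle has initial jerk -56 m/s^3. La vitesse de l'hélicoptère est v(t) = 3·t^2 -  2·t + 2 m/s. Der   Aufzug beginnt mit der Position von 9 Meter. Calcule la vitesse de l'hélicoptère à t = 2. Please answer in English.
Using v(t) = 3·t^2 - 2·t + 2 and substituting t = 2, we find v = 10.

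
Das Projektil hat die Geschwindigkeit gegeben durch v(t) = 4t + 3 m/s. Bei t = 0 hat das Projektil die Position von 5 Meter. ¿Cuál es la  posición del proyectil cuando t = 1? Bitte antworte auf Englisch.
We must find the integral of our velocity equation v(t) = 4·t + 3 1 time. The antiderivative of velocity, with x(0) = 5, gives position: x(t) = 2·t^2 + 3·t + 5. Using x(t) = 2·t^2 + 3·t + 5 and substituting t = 1, we find x = 10.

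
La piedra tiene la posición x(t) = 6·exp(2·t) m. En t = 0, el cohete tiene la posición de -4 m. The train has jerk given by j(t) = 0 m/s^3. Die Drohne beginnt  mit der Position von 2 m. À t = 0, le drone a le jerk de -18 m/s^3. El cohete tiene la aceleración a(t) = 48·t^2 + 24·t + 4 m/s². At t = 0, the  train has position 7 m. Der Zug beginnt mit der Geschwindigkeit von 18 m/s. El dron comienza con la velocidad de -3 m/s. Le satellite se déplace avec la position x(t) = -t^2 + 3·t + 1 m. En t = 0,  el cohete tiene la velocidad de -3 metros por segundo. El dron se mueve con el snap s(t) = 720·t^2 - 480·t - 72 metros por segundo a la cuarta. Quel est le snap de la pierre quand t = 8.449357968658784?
Nous devons dériver notre équation de la position x(t) = 6·exp(2·t) 4 fois. En dérivant la position, nous obtenons la vitesse: v(t) = 12·exp(2·t). La dérivée de la vitesse donne l'accélération: a(t) = 24·exp(2·t). En prenant d/dt de a(t), nous trouvons j(t) = 48·exp(2·t). En dérivant le jerk, nous obtenons le snap: s(t) = 96·exp(2·t). En utilisant s(t) = 96·exp(2·t) et en substituant t = 8.449357968658784, nous trouvons s = 2095512789.83109.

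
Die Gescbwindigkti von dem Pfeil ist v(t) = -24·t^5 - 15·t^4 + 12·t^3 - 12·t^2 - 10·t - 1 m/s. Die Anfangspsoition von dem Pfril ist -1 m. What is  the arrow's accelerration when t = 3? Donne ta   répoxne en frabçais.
Pour résoudre ceci, nous devons prendre 1 dérivée de notre équation de la vitesse v(t) = -24·t^5 - 15·t^4 + 12·t^3 - 12·t^2 - 10·t - 1. En dérivant la vitesse, nous obtenons l'accélération: a(t) = -120·t^4 - 60·t^3 + 36·t^2 - 24·t - 10. En utilisant a(t) = -120·t^4 - 60·t^3 + 36·t^2 - 24·t - 10 et en substituant t = 3, nous trouvons a = -11098.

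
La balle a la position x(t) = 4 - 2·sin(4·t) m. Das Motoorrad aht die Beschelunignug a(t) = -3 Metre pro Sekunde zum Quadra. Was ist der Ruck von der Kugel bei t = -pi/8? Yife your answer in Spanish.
Para resolver esto, necesitamos tomar 3 derivadas de nuestra ecuación de la posición x(t) = 4 - 2·sin(4·t). La derivada de la posición da la velocidad: v(t) = -8·cos(4·t). Tomando d/dt de v(t), encontramos a(t) = 32·sin(4·t). Tomando d/dt de a(t), encontramos j(t) = 128·cos(4·t). Usando j(t) = 128·cos(4·t) y sustituyendo t = -pi/8, encontramos j = 0.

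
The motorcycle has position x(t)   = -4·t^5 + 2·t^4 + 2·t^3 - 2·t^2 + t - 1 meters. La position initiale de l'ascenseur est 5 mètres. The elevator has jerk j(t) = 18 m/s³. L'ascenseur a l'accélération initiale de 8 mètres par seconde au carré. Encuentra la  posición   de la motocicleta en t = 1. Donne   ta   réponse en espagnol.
De la ecuación de la posición x(t) = -4·t^5 + 2·t^4 + 2·t^3 - 2·t^2 + t - 1, sustituimos t = 1 para obtener x = -2.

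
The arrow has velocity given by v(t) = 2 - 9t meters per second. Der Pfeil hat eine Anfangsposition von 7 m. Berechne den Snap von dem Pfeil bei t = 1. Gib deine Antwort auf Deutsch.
Wir müssen unsere Gleichung für die Geschwindigkeit v(t) = 2 - 9·t 3-mal ableiten. Die Ableitung von der Geschwindigkeit ergibt die Beschleunigung: a(t) = -9. Mit d/dt von a(t) finden wir j(t) = 0. Die Ableitung von dem Ruck ergibt den Snap: s(t) = 0. Mit s(t) = 0 und Einsetzen von t = 1, finden wir s = 0.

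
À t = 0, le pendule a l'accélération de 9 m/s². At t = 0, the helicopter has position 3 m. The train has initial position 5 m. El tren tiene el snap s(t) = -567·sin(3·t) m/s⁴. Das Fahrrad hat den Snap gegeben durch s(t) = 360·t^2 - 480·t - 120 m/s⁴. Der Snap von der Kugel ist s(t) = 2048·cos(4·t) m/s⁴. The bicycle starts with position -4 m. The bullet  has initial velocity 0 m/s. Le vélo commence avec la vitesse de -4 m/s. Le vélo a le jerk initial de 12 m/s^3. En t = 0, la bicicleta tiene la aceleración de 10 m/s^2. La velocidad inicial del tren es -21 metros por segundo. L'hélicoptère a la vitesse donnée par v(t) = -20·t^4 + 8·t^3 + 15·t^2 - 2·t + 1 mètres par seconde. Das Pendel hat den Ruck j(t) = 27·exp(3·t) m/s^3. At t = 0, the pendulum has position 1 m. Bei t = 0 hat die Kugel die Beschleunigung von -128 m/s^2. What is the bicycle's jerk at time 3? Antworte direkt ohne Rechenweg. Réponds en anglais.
The answer is 732.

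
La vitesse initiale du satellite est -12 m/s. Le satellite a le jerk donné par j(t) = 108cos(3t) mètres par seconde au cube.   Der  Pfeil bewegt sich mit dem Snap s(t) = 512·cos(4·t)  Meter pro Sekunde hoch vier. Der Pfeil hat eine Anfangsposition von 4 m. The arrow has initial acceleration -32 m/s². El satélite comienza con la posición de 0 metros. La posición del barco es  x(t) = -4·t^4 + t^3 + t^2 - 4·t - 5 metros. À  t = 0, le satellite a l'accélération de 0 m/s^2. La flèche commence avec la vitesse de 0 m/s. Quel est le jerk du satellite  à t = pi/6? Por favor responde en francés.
De l'équation du jerk j(t) = 108·cos(3·t), nous substituons t = pi/6 pour obtenir j = 0.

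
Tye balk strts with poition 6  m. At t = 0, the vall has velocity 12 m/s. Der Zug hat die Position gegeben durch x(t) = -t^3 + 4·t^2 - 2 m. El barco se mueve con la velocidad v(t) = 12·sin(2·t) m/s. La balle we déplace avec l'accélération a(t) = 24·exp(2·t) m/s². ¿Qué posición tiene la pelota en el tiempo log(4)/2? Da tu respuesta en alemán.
Um dies zu lösen, müssen wir 2 Stammfunktionen unserer Gleichung für die Beschleunigung a(t) = 24·exp(2·t) finden. Durch Integration von der Beschleunigung und Verwendung der Anfangsbedingung v(0) = 12, erhalten wir v(t) = 12·exp(2·t). Durch Integration von der Geschwindigkeit und Verwendung der Anfangsbedingung x(0) = 6, erhalten wir x(t) = 6·exp(2·t). Aus der Gleichung für die Position x(t) = 6·exp(2·t), setzen wir t = log(4)/2 ein und erhalten x = 24.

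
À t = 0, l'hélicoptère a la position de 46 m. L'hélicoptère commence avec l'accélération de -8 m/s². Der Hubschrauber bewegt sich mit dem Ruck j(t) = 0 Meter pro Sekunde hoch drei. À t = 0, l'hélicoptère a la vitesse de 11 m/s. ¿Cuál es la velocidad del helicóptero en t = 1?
Para resolver esto, necesitamos tomar 2 antiderivadas de nuestra ecuación de la sacudida j(t) = 0. Tomando ∫j(t)dt y aplicando a(0) = -8, encontramos a(t) = -8. Tomando ∫a(t)dt y aplicando v(0) = 11, encontramos v(t) = 11 - 8·t. De la ecuación de la velocidad v(t) = 11 - 8·t, sustituimos t = 1 para obtener v = 3.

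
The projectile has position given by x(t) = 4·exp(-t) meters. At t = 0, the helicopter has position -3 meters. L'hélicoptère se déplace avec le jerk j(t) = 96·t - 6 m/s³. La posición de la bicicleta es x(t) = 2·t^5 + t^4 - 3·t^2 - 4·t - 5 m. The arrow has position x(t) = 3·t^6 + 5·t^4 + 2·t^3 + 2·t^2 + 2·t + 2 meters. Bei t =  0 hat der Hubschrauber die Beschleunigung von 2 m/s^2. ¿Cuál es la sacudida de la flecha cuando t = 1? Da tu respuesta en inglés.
Starting from position x(t) = 3·t^6 + 5·t^4 + 2·t^3 + 2·t^2 + 2·t + 2, we take 3 derivatives. Taking d/dt of x(t), we find v(t) = 18·t^5 + 20·t^3 + 6·t^2 + 4·t + 2. Differentiating velocity, we get acceleration: a(t) = 90·t^4 + 60·t^2 + 12·t + 4. Differentiating acceleration, we get jerk: j(t) = 360·t^3 + 120·t + 12. Using j(t) = 360·t^3 + 120·t + 12 and substituting t = 1, we find j = 492.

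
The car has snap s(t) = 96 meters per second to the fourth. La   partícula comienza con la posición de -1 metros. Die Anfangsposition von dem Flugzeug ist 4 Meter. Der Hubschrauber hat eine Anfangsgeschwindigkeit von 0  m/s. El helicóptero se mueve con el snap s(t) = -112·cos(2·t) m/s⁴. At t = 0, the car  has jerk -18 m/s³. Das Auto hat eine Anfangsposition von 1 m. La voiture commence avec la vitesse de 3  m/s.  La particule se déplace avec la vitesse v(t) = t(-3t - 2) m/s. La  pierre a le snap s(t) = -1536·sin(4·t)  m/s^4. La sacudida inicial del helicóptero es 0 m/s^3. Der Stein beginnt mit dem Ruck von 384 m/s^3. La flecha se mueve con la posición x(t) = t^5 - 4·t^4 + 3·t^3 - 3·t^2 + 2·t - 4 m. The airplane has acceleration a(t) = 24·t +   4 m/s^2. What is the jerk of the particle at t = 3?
To solve this, we need to take 2 derivatives of our velocity equation v(t) = t·(-3·t - 2). Taking d/dt of v(t), we find a(t) = -6·t - 2. Differentiating acceleration, we get jerk: j(t) = -6. We have jerk j(t) = -6. Substituting t = 3: j(3) = -6.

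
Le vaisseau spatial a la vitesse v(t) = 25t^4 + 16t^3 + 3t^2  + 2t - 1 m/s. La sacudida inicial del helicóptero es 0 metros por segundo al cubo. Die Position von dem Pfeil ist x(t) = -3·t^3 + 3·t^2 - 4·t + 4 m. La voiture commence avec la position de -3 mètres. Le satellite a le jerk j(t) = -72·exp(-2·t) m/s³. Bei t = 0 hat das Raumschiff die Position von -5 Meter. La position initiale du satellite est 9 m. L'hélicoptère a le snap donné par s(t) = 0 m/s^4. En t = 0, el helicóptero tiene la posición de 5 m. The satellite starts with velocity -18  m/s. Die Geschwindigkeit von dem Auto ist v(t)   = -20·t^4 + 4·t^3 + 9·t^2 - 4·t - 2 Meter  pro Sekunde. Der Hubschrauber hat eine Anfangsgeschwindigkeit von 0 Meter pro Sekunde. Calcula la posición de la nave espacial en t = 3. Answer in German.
Wir müssen die Stammfunktion unserer Gleichung für die Geschwindigkeit v(t) = 25·t^4 + 16·t^3 + 3·t^2 + 2·t - 1 1-mal finden. Die Stammfunktion von der Geschwindigkeit ist die Position. Mit x(0) = -5 erhalten wir x(t) = 5·t^5 + 4·t^4 + t^3 + t^2 - t - 5. Aus der Gleichung für die Position x(t) = 5·t^5 + 4·t^4 + t^3 + t^2 - t - 5, setzen wir t = 3 ein und erhalten x = 1567.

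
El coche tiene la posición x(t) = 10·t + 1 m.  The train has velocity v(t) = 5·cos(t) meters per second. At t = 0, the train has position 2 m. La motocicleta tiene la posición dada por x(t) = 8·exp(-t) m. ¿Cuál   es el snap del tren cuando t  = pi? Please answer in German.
Um dies zu lösen, müssen wir 3 Ableitungen unserer Gleichung für die Geschwindigkeit v(t) = 5·cos(t) nehmen. Mit d/dt von v(t) finden wir a(t) = -5·sin(t). Durch Ableiten von der Beschleunigung erhalten wir den Ruck: j(t) = -5·cos(t). Die Ableitung von dem Ruck ergibt den Snap: s(t) = 5·sin(t). Aus der Gleichung für den Snap s(t) = 5·sin(t), setzen wir t = pi ein und erhalten s = 0.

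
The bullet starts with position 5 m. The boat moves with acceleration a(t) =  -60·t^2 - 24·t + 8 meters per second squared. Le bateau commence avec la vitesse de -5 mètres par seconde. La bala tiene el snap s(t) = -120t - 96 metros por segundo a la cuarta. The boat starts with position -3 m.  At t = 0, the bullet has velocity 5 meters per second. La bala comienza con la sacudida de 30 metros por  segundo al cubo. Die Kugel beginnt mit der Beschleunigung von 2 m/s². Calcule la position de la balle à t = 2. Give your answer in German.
Wir müssen unsere Gleichung für den Snap s(t) = -120·t - 96 4-mal integrieren. Die Stammfunktion von dem Snap ist der Ruck. Mit j(0) = 30 erhalten wir j(t) = -60·t^2 - 96·t + 30. Mit ∫j(t)dt und Anwendung von a(0) = 2, finden wir a(t) = -20·t^3 - 48·t^2 + 30·t + 2. Mit ∫a(t)dt und Anwendung von v(0) = 5, finden wir v(t) = -5·t^4 - 16·t^3 + 15·t^2 + 2·t + 5. Durch Integration von der Geschwindigkeit und Verwendung der Anfangsbedingung x(0) = 5, erhalten wir x(t) = -t^5 - 4·t^4 + 5·t^3 + t^2 + 5·t + 5. Wir haben die Position x(t) = -t^5 - 4·t^4 + 5·t^3 + t^2 + 5·t + 5. Durch Einsetzen von t = 2: x(2) = -37.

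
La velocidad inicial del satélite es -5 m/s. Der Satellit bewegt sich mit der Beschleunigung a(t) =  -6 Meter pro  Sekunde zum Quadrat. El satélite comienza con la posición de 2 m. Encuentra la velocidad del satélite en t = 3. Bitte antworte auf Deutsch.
Wir müssen die Stammfunktion unserer Gleichung für die Beschleunigung a(t) = -6 1-mal finden. Die Stammfunktion von der Beschleunigung ist die Geschwindigkeit. Mit v(0) = -5 erhalten wir v(t) = -6·t - 5. Wir haben die Geschwindigkeit v(t) = -6·t - 5. Durch Einsetzen von t = 3: v(3) = -23.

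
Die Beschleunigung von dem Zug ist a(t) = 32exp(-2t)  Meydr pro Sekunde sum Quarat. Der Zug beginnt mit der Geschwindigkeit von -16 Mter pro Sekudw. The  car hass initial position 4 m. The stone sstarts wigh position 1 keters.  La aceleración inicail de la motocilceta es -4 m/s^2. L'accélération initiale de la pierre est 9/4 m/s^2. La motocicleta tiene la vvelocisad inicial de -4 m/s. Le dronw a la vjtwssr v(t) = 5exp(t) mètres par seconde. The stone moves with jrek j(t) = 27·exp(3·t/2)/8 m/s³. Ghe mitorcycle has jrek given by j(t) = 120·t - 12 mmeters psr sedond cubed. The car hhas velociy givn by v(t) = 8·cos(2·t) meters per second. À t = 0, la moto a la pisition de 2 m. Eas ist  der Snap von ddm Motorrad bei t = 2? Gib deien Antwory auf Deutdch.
Um dies zu lösen, müssen wir 1 Ableitung unserer Gleichung für den Ruck j(t) = 120·t - 12 nehmen. Durch Ableiten von dem Ruck erhalten wir den Snap: s(t) = 120. Mit s(t) = 120 und Einsetzen von t = 2, finden wir s = 120.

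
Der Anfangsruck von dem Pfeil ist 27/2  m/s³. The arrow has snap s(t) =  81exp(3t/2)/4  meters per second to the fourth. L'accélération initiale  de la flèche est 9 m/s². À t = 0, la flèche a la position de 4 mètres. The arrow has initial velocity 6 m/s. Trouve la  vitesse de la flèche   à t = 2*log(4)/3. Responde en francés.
Nous devons intégrer notre équation du snap s(t) = 81·exp(3·t/2)/4 3 fois. La primitive du snap est le jerk. En utilisant j(0) = 27/2, nous obtenons j(t) = 27·exp(3·t/2)/2. La primitive du jerk, avec a(0) = 9, donne l'accélération: a(t) = 9·exp(3·t/2). En intégrant l'accélération et en utilisant la condition initiale v(0) = 6, nous obtenons v(t) = 6·exp(3·t/2). Nous avons la vitesse v(t) = 6·exp(3·t/2). En substituant t = 2*log(4)/3: v(2*log(4)/3) = 24.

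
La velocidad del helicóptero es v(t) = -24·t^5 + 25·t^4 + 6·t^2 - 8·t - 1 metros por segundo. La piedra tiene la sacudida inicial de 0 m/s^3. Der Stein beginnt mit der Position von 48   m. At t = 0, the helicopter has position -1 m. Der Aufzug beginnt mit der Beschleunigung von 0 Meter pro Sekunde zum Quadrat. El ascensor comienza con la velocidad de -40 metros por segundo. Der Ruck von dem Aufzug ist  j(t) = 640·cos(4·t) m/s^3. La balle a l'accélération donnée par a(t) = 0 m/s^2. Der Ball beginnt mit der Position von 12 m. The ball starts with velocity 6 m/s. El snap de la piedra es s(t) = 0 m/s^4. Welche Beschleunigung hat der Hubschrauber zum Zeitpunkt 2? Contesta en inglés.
Starting from velocity v(t) = -24·t^5 + 25·t^4 + 6·t^2 - 8·t - 1, we take 1 derivative. The derivative of velocity gives acceleration: a(t) = -120·t^4 + 100·t^3 + 12·t - 8. Using a(t) = -120·t^4 + 100·t^3 + 12·t - 8 and substituting t = 2, we find a = -1104.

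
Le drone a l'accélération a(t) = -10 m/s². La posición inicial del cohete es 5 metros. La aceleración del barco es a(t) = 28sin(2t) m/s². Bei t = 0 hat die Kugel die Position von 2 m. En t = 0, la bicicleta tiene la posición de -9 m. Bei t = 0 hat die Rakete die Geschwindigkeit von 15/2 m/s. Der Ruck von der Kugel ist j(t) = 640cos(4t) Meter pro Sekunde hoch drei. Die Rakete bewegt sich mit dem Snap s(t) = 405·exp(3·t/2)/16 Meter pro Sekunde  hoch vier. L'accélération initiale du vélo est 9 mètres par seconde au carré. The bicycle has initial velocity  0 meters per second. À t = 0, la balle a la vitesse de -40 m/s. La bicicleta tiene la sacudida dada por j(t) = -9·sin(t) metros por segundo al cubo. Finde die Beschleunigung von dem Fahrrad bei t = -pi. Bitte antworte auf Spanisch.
Debemos encontrar la antiderivada de nuestra ecuación de la sacudida j(t) = -9·sin(t) 1 vez. Integrando la sacudida y usando la condición inicial a(0) = 9, obtenemos a(t) = 9·cos(t). Tenemos la aceleración a(t) = 9·cos(t). Sustituyendo t = -pi: a(-pi) = -9.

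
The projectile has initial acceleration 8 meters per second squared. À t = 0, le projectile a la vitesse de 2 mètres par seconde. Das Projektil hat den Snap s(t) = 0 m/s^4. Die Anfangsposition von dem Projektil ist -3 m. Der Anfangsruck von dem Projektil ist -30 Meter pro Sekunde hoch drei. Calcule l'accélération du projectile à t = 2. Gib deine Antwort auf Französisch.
Pour résoudre ceci, nous devons prendre 2 intégrales de notre équation du snap s(t) = 0. En intégrant le snap et en utilisant la condition initiale j(0) = -30, nous obtenons j(t) = -30. En intégrant le jerk et en utilisant la condition initiale a(0) = 8, nous obtenons a(t) = 8 - 30·t. En utilisant a(t) = 8 - 30·t et en substituant t = 2, nous trouvons a = -52.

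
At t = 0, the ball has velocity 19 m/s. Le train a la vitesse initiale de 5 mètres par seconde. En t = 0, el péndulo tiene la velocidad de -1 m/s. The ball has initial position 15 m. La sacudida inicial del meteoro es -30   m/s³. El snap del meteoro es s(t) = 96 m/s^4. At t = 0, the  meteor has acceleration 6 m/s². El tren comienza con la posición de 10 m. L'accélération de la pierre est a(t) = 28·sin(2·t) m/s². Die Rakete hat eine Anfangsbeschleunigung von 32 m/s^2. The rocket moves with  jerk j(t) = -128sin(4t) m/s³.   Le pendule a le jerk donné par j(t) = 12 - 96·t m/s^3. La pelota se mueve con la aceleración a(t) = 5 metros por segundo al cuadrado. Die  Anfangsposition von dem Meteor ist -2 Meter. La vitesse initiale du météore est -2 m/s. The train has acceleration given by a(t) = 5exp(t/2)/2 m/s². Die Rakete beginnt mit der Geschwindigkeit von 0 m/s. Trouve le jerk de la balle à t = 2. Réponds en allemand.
Wir müssen unsere Gleichung für die Beschleunigung a(t) = 5 1-mal ableiten. Durch Ableiten von der Beschleunigung erhalten wir den Ruck: j(t) = 0. Wir haben den Ruck j(t) = 0. Durch Einsetzen von t = 2: j(2) = 0.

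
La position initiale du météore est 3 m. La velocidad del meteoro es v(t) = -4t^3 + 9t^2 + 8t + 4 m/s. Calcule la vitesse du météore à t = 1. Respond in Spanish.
Usando v(t) = -4·t^3 + 9·t^2 + 8·t + 4 y sustituyendo t = 1, encontramos v = 17.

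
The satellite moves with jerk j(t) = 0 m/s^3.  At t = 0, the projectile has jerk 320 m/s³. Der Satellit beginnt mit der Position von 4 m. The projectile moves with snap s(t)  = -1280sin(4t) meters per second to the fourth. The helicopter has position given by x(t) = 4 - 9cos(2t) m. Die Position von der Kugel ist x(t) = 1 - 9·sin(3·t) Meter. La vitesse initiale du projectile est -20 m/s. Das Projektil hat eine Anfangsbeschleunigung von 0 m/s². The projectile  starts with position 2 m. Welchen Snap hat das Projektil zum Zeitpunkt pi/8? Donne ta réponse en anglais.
From the given snap equation s(t) = -1280·sin(4·t), we substitute t = pi/8 to get s = -1280.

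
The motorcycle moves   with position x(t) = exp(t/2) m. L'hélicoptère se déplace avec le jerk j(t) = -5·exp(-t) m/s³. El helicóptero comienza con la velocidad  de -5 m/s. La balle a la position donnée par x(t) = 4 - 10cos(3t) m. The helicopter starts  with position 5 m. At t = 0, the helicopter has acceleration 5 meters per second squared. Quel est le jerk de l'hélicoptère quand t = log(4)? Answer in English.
From the given jerk equation j(t) = -5·exp(-t), we substitute t = log(4) to get j = -5/4.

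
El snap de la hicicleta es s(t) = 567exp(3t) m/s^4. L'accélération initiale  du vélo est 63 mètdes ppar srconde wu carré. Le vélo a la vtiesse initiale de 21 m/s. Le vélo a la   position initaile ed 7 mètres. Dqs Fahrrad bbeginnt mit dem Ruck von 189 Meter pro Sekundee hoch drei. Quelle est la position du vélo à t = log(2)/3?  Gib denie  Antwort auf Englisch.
We need to integrate our snap equation s(t) = 567·exp(3·t) 4 times. Finding the integral of s(t) and using j(0) = 189: j(t) = 189·exp(3·t). Finding the integral of j(t) and using a(0) = 63: a(t) = 63·exp(3·t). Taking ∫a(t)dt and applying v(0) = 21, we find v(t) = 21·exp(3·t). Integrating velocity and using the initial condition x(0) = 7, we get x(t) = 7·exp(3·t). We have position x(t) = 7·exp(3·t). Substituting t = log(2)/3: x(log(2)/3) = 14.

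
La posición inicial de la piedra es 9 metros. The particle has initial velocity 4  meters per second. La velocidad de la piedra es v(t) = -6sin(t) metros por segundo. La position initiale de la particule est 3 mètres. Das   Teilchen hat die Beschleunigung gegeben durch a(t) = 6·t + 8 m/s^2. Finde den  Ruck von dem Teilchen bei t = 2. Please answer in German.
Ausgehend von der Beschleunigung a(t) = 6·t + 8, nehmen wir 1 Ableitung. Durch Ableiten von der Beschleunigung erhalten wir den Ruck: j(t) = 6. Wir haben den Ruck j(t) = 6. Durch Einsetzen von t = 2: j(2) = 6.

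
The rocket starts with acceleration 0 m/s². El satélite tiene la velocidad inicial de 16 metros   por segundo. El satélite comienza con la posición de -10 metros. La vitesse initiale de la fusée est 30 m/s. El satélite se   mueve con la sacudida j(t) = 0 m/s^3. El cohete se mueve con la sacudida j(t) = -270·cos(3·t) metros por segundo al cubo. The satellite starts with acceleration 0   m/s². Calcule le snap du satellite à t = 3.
En partant du jerk j(t) = 0, nous prenons 1 dérivée. En dérivant le jerk, nous obtenons le snap: s(t) = 0. Nous avons le snap s(t) = 0. En substituant t = 3: s(3) = 0.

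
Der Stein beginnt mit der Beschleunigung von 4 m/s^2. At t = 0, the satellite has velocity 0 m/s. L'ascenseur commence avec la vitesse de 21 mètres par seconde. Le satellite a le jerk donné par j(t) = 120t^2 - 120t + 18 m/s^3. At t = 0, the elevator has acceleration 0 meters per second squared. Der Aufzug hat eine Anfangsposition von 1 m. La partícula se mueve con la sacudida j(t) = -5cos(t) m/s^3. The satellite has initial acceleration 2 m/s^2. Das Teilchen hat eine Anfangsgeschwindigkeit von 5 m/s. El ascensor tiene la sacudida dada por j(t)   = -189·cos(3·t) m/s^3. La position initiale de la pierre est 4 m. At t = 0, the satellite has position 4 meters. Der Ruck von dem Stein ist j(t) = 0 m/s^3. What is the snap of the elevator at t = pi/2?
To solve this, we need to take 1 derivative of our jerk equation j(t) = -189·cos(3·t). The derivative of jerk gives snap: s(t) = 567·sin(3·t). We have snap s(t) = 567·sin(3·t). Substituting t = pi/2: s(pi/2) = -567.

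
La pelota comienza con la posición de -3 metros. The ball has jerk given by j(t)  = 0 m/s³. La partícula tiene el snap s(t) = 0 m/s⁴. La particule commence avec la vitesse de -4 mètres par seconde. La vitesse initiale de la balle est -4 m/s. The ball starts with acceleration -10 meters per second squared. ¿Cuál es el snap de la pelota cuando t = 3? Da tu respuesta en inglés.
Starting from jerk j(t) = 0, we take 1 derivative. The derivative of jerk gives snap: s(t) = 0. Using s(t) = 0 and substituting t = 3, we find s = 0.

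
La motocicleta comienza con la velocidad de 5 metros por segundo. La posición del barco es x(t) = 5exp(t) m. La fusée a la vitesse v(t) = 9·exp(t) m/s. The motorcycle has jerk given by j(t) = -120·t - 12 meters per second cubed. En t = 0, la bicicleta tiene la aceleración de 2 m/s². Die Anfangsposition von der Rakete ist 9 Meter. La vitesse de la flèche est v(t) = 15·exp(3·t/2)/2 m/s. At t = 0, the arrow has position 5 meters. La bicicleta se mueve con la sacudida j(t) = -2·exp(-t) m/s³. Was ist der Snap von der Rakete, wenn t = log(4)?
Ausgehend von der Geschwindigkeit v(t) = 9·exp(t), nehmen wir 3 Ableitungen. Die Ableitung von der Geschwindigkeit ergibt die Beschleunigung: a(t) = 9·exp(t). Durch Ableiten von der Beschleunigung erhalten wir den Ruck: j(t) = 9·exp(t). Die Ableitung von dem Ruck ergibt den Snap: s(t) = 9·exp(t). Aus der Gleichung für den Snap s(t) = 9·exp(t), setzen wir t = log(4) ein und erhalten s = 36.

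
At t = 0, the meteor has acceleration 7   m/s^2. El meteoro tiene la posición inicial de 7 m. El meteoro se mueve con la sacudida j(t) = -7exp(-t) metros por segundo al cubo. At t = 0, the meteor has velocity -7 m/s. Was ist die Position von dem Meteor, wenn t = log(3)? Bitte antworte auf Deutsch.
Wir müssen unsere Gleichung für den Ruck j(t) = -7·exp(-t) 3-mal integrieren. Das Integral von dem Ruck ist die Beschleunigung. Mit a(0) = 7 erhalten wir a(t) = 7·exp(-t). Durch Integration von der Beschleunigung und Verwendung der Anfangsbedingung v(0) = -7, erhalten wir v(t) = -7·exp(-t). Mit ∫v(t)dt und Anwendung von x(0) = 7, finden wir x(t) = 7·exp(-t). Wir haben die Position x(t) = 7·exp(-t). Durch Einsetzen von t = log(3): x(log(3)) = 7/3.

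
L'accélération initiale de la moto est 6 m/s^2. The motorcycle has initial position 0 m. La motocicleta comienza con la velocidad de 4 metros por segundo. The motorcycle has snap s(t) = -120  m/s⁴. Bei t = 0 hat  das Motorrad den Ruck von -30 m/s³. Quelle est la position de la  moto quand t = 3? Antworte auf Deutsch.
Um dies zu lösen, müssen wir 4 Integrale unserer Gleichung für den Snap s(t) = -120 finden. Das Integral von dem Snap, mit j(0) = -30, ergibt den Ruck: j(t) = -120·t - 30. Durch Integration von dem Ruck und Verwendung der Anfangsbedingung a(0) = 6, erhalten wir a(t) = -60·t^2 - 30·t + 6. Das Integral von der Beschleunigung ist die Geschwindigkeit. Mit v(0) = 4 erhalten wir v(t) = -20·t^3 - 15·t^2 + 6·t + 4. Durch Integration von der Geschwindigkeit und Verwendung der Anfangsbedingung x(0) = 0, erhalten wir x(t) = -5·t^4 - 5·t^3 + 3·t^2 + 4·t. Aus der Gleichung für die Position x(t) = -5·t^4 - 5·t^3 + 3·t^2 + 4·t, setzen wir t = 3 ein und erhalten x = -501.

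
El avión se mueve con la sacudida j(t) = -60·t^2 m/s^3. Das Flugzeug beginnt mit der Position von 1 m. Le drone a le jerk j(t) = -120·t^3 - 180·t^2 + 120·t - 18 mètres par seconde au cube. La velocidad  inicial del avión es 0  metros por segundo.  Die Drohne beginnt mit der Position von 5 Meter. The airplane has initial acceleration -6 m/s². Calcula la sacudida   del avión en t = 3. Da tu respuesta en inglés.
Using j(t) = -60·t^2 and substituting t = 3, we find j = -540.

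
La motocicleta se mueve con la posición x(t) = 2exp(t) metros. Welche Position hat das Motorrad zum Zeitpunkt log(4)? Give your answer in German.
Wir haben die Position x(t) = 2·exp(t). Durch Einsetzen von t = log(4): x(log(4)) = 8.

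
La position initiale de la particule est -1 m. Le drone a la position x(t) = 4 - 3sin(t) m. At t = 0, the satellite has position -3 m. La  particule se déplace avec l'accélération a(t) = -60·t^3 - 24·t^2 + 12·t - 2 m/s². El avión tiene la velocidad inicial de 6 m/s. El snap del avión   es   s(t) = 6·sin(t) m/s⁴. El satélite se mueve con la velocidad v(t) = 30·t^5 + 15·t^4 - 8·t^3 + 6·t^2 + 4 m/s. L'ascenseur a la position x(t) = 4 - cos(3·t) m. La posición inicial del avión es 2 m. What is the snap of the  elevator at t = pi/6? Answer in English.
To solve this, we need to take 4 derivatives of our position equation x(t) = 4 - cos(3·t). Differentiating position, we get velocity: v(t) = 3·sin(3·t). Differentiating velocity, we get acceleration: a(t) = 9·cos(3·t). The derivative of acceleration gives jerk: j(t) = -27·sin(3·t). Taking d/dt of j(t), we find s(t) = -81·cos(3·t). From the given snap equation s(t) = -81·cos(3·t), we substitute t = pi/6 to get s = 0.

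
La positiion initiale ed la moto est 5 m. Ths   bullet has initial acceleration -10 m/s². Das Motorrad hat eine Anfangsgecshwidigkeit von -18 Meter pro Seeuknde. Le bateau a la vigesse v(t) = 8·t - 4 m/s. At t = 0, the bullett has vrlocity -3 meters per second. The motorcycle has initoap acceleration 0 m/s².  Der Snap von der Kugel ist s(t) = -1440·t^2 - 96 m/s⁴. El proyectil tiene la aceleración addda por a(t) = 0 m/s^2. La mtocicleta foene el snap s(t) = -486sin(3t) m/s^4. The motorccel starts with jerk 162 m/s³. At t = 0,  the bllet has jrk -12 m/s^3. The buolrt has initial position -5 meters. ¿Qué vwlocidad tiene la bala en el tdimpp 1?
Necesitamos integrar nuestra ecuación del snap s(t) = -1440·t^2 - 96 3 veces. La antiderivada del snap, con j(0) = -12, da la sacudida: j(t) = -480·t^3 - 96·t - 12. Integrando la sacudida y usando la condición inicial a(0) = -10, obtenemos a(t) = -120·t^4 - 48·t^2 - 12·t - 10. La antiderivada de la aceleración, con v(0) = -3, da la velocidad: v(t) = -24·t^5 - 16·t^3 - 6·t^2 - 10·t - 3. Usando v(t) = -24·t^5 - 16·t^3 - 6·t^2 - 10·t - 3 y sustituyendo t = 1, encontramos v = -59.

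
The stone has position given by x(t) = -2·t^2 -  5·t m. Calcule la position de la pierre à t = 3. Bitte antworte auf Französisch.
Nous avons la position x(t) = -2·t^2 - 5·t. En substituant t = 3: x(3) = -33.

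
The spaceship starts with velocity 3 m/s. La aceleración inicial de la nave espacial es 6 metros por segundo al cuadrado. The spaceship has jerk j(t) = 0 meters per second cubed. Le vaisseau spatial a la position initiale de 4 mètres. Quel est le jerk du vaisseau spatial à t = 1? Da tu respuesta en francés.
De l'équation du jerk j(t) = 0, nous substituons t = 1 pour obtenir j = 0.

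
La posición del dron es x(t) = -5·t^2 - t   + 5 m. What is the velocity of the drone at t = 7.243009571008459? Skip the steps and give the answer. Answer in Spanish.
La respuesta es -73.4300957100846.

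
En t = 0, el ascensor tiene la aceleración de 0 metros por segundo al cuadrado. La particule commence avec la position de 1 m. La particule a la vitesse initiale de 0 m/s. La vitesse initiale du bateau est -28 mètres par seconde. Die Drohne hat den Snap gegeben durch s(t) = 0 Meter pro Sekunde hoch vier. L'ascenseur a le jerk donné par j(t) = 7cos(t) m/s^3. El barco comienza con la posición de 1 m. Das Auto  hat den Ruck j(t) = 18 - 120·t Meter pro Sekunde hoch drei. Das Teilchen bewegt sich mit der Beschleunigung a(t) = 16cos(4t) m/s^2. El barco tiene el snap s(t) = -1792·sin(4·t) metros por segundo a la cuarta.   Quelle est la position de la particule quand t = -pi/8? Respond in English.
We need to integrate our acceleration equation a(t) = 16·cos(4·t) 2 times. Finding the antiderivative of a(t) and using v(0) = 0: v(t) = 4·sin(4·t). Taking ∫v(t)dt and applying x(0) = 1, we find x(t) = 2 - cos(4·t). From the given position equation x(t) = 2 - cos(4·t), we substitute t = -pi/8 to get x = 2.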